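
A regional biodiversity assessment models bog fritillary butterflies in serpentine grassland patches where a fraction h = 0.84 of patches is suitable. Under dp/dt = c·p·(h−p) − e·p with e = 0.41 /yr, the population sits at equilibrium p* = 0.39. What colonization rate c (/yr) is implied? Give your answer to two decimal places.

At equilibrium c(h−p*) = e, so c = e/(h−p*).
c = 0.41/(0.84 − 0.39) = 0.41/0.4500 = 0.9111.

0.91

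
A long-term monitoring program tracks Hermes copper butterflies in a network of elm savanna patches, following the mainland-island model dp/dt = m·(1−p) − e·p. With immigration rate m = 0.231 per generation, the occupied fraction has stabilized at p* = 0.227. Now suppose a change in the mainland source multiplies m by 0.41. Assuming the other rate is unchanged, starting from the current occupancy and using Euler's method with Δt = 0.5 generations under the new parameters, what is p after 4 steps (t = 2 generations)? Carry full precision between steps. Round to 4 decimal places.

Balance m(1−p*) = e·p* gives e = m(1−p*)/p* = 0.231×0.77300/0.22700 = 0.78662.
Starting from p₀ = 0.22700; update p ← p + (dp/dt)·Δt with the new parameters.
  1  |  dp/dt·Δt = -0.052676  |  p_1 = 0.174324
  2  |  dp/dt·Δt = -0.029464  |  p_2 = 0.144860
  3  |  dp/dt·Δt = -0.016480  |  p_3 = 0.128380
  4  |  dp/dt·Δt = -0.009218  |  p_4 = 0.119163

0.1192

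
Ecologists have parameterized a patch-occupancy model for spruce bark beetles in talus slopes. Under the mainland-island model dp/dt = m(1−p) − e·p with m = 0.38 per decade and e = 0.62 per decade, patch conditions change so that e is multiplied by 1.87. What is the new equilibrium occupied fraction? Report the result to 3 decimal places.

Before: p* = 0.38/(0.38+0.62) = 0.3800.
After: m = 0.38, e = 1.1594; p* = 0.38/1.5394 = 0.2468.

0.247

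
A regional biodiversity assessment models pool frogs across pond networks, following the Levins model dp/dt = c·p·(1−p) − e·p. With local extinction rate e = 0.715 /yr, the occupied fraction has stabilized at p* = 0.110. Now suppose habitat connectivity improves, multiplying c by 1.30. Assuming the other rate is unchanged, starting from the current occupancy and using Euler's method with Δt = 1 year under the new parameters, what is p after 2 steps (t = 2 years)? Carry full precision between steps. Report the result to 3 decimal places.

Balance c(1−p*) = e gives c = e/(1 − 0.11000) = 0.715/0.89000 = 0.80337.
Starting from p₀ = 0.11000; update p ← p + (dp/dt)·Δt with the new parameters.
p: 0.11000 → 0.13360  (Δp = +0.02360)
p: 0.13360 → 0.15896  (Δp = +0.02536)

0.159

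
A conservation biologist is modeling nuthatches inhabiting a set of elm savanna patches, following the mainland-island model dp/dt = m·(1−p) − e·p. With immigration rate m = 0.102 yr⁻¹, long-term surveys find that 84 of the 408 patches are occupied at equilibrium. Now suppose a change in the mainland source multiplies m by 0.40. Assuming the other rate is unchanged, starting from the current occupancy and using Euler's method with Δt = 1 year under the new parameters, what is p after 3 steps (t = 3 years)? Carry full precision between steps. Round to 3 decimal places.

Observed p* = 84/408 = 0.20588.
Balance m(1−p*) = e·p* gives e = m(1−p*)/p* = 0.102×0.79412/0.20588 = 0.39343.
Starting from p₀ = 0.20588; update p ← p + (dp/dt)·Δt with the new parameters.
p: 0.20588 → 0.15728  (Δp = -0.04860)
p: 0.15728 → 0.12979  (Δp = -0.02750)
p: 0.12979 → 0.11423  (Δp = -0.01556)

0.114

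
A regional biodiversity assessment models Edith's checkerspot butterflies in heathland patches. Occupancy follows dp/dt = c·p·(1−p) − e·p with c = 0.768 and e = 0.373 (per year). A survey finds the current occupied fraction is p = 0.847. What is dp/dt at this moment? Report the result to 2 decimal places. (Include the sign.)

Colonization term: c·p·(1−p) = 0.768×0.847×0.1530 = 0.09953.
Extinction term: e·p = 0.31593.
dp/dt = 0.09953 − 0.31593 = -0.21641.

-0.22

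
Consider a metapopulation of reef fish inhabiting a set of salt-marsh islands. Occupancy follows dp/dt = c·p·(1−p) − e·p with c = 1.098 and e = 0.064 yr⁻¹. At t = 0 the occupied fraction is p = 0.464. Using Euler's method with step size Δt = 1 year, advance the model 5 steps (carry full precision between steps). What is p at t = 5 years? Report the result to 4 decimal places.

0.9417

Update rule: p ← p + [c·p·(1−p) − e·p]·Δt with Δt = 1.
  1  |  dp/dt·Δt = +0.243381  |  p_1 = 0.707381
  2  |  dp/dt·Δt = +0.182006  |  p_2 = 0.889387
  3  |  dp/dt·Δt = +0.051098  |  p_3 = 0.940485
  4  |  dp/dt·Δt = +0.001267  |  p_4 = 0.941752
  5  |  dp/dt·Δt = -0.000041  |  p_5 = 0.941711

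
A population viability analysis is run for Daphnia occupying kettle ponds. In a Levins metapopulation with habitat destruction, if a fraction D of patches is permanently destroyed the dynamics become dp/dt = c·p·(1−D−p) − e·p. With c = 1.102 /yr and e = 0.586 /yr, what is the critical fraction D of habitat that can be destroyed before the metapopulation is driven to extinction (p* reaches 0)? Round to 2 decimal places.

0.47

The nontrivial equilibrium is p* = (1−D) − e/c; extinction occurs when this hits zero.
So D_crit = 1 − e/c = 1 − 0.586/1.102 = 1 − 0.5318 = 0.4682.
Note this equals the original equilibrium occupancy — the Levins extinction-debt result.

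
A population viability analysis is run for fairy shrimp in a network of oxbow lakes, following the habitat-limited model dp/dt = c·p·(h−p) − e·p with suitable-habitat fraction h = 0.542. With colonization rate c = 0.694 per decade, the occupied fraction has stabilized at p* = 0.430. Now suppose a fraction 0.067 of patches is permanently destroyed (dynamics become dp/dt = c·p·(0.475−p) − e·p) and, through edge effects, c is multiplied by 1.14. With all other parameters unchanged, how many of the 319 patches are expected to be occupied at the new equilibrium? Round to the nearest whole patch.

Balance c(h−p*) = e gives e = 0.694×(0.542 − 0.43000) = 0.07773.
New p* = 0.475 − e/c = 0.475 − 0.07773/0.79116 = 0.37675.
Expected occupied = 319 × 0.37675 = 120.18 ≈ 120.

120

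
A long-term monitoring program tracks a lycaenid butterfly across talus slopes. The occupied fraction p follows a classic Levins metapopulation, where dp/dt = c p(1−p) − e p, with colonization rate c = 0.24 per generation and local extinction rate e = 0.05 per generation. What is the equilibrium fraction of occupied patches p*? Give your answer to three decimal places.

At equilibrium, colonization balances extinction: c·p*·(1−p*) = e·p*.
So p* = 1 − e/c = 1 − 0.05/0.24 = 1 − 0.2083 = 0.7917.

0.792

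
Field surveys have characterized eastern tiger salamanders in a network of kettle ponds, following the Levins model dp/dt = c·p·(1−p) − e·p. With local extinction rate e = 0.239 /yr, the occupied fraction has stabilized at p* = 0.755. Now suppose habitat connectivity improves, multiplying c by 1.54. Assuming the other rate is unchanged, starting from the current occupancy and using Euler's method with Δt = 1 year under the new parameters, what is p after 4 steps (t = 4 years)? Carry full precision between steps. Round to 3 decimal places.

0.841

Balance c(1−p*) = e gives c = e/(1 − 0.75500) = 0.239/0.24500 = 0.97551.
Starting from p₀ = 0.75500; update p ← p + (dp/dt)·Δt with the new parameters.
p: 0.75500 → 0.85244  (Δp = +0.09744)
p: 0.85244 → 0.83767  (Δp = -0.01477)
p: 0.83767 → 0.84175  (Δp = +0.00407)
p: 0.84175 → 0.84069  (Δp = -0.00106)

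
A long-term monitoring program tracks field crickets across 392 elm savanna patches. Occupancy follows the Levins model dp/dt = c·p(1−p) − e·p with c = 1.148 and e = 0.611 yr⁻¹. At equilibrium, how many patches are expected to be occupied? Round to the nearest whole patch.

183

p* = 1 − e/c = 1 − 0.611/1.148 = 0.4678.
Expected occupied patches = N × p* = 392 × 0.4678 = 183.37 ≈ 183.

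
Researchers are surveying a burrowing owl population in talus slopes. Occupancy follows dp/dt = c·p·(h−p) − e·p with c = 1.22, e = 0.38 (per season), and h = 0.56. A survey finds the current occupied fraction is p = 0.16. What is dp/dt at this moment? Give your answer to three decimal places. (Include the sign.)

Colonization term: c·p·(h−p) = 1.22×0.16×0.4000 = 0.07808.
Extinction term: e·p = 0.06080.
dp/dt = 0.07808 − 0.06080 = 0.01728.

0.017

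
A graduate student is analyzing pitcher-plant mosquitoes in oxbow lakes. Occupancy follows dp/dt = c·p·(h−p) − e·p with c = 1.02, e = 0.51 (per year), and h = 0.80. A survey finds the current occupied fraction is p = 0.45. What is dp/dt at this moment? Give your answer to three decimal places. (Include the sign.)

-0.069

Colonization term: c·p·(h−p) = 1.02×0.45×0.3500 = 0.16065.
Extinction term: e·p = 0.22950.
dp/dt = 0.16065 − 0.22950 = -0.06885.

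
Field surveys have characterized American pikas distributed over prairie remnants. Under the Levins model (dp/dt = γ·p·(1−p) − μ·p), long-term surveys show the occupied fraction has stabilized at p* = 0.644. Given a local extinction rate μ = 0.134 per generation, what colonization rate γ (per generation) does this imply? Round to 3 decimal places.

0.376

At equilibrium γ(1−p*) = μ, so γ = μ/(1−p*).
γ = 0.134/(1 − 0.644) = 0.134/0.3560 = 0.3764.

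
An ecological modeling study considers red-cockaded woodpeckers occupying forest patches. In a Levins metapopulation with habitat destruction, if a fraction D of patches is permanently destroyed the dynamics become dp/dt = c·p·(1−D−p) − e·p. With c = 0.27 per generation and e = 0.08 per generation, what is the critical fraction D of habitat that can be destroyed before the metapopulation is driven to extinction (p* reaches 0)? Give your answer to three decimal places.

The nontrivial equilibrium is p* = (1−D) − e/c; extinction occurs when this hits zero.
So D_crit = 1 − e/c = 1 − 0.08/0.27 = 1 − 0.2963 = 0.7037.
Note this equals the original equilibrium occupancy — the Levins extinction-debt result.

0.704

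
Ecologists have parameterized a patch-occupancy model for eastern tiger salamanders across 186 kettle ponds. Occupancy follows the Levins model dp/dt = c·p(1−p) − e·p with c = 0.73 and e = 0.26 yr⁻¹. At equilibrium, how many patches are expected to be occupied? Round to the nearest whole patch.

120

p* = 1 − e/c = 1 − 0.26/0.73 = 0.6438.
Expected occupied patches = N × p* = 186 × 0.6438 = 119.75 ≈ 120.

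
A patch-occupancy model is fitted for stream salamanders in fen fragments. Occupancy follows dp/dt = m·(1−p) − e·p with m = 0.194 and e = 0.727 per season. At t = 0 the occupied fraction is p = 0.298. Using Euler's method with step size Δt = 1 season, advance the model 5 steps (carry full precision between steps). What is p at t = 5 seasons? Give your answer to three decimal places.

0.211

Update rule: p ← p + [m·(1−p) − e·p]·Δt with Δt = 1.
step 1: Δp = -0.08046, p = 0.21754
step 2: Δp = -0.00636, p = 0.21119
step 3: Δp = -0.00050, p = 0.21068
step 4: Δp = -0.00004, p = 0.21064
step 5: Δp = -0.00000, p = 0.21064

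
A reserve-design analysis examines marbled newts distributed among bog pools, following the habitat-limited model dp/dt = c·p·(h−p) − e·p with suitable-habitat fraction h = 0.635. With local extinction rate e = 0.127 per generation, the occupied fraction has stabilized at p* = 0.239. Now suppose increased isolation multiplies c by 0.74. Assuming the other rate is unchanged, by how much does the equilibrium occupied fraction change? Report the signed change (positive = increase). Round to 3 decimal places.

-0.139

Balance c(h−p*) = e gives c = e/(0.635 − 0.23900) = 0.127/0.39600 = 0.32071.
New p* = 0.635 − e/c = 0.635 − 0.12700/0.23733 = 0.09988.
Δp* = 0.09988 − 0.23900 = -0.13912.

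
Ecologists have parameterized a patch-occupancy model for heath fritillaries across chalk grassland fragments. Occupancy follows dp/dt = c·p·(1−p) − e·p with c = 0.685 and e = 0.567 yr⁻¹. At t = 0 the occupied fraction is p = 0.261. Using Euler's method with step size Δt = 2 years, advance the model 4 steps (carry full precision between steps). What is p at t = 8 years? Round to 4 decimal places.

0.1924

Update rule: p ← p + [c·p·(1−p) − e·p]·Δt with Δt = 2.
  1  |  dp/dt·Δt = -0.031730  |  p_1 = 0.229270
  2  |  dp/dt·Δt = -0.017906  |  p_2 = 0.211364
  3  |  dp/dt·Δt = -0.011323  |  p_3 = 0.200042
  4  |  dp/dt·Δt = -0.007613  |  p_4 = 0.192429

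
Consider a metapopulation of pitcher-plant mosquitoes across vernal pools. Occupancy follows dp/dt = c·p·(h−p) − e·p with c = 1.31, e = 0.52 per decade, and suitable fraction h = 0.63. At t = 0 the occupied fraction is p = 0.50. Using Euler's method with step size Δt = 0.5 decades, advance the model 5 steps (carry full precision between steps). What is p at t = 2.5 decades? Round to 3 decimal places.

Update rule: p ← p + [c·p·(h−p) − e·p]·Δt with Δt = 0.5.
t = 0.5: p = 0.50000 + (-0.08743) = 0.41258
t = 1: p = 0.41258 + (-0.04851) = 0.36406
t = 1.5: p = 0.36406 + (-0.03124) = 0.33282
t = 2: p = 0.33282 + (-0.02175) = 0.31107
t = 2.5: p = 0.31107 + (-0.01590) = 0.29518

0.295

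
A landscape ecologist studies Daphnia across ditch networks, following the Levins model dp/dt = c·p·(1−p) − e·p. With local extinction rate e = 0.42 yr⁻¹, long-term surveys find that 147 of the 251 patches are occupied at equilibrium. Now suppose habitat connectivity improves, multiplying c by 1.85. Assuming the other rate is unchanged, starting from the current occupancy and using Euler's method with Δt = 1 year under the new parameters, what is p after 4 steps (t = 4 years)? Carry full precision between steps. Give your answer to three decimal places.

Observed p* = 147/251 = 0.58566.
Balance c(1−p*) = e gives c = e/(1 − 0.58566) = 0.42/0.41434 = 1.01365.
Starting from p₀ = 0.58566; update p ← p + (dp/dt)·Δt with the new parameters.
step 1: Δp = +0.20908, p = 0.79474
step 2: Δp = -0.02788, p = 0.76686
step 3: Δp = +0.01319, p = 0.78005
step 4: Δp = -0.00588, p = 0.77417

0.774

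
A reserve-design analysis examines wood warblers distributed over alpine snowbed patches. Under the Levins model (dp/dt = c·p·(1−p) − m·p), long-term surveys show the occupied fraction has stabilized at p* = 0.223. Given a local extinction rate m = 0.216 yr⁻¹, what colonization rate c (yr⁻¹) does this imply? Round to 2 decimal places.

0.28

At equilibrium c(1−p*) = m, so c = m/(1−p*).
c = 0.216/(1 − 0.223) = 0.216/0.7770 = 0.2780.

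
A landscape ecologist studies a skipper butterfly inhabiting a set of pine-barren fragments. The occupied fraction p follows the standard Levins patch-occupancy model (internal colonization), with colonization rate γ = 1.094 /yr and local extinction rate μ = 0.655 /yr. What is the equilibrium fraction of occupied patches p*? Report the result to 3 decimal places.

0.401

Setting dp/dt = 0 and dividing through by p* gives γ·(1−p*) = μ.
So p* = 1 − μ/γ = 1 − 0.655/1.094 = 1 − 0.5987 = 0.4013.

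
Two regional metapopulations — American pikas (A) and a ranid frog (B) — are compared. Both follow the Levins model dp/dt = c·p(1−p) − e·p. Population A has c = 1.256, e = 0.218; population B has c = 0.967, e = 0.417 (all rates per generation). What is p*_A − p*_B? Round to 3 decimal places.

0.258

A: p*_A = 1 − 0.218/1.256 = 0.8264.
B: p*_B = 1 − 0.417/0.967 = 0.5688.
p*_A − p*_B = 0.8264 − 0.5688 = 0.2577.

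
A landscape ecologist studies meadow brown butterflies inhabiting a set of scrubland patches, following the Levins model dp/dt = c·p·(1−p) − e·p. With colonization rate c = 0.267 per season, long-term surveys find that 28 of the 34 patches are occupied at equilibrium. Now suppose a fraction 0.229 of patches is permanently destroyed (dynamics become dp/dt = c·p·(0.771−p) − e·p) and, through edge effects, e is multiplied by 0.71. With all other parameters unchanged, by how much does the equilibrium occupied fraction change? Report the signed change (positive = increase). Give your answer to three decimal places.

Observed p* = 28/34 = 0.82353.
Balance c(1−p*) = e gives e = 0.267×(1 − 0.82353) = 0.04712.
New p* = 0.771 − e/c = 0.771 − 0.03346/0.26700 = 0.64568.
Δp* = 0.64568 − 0.82353 = -0.17785.

-0.178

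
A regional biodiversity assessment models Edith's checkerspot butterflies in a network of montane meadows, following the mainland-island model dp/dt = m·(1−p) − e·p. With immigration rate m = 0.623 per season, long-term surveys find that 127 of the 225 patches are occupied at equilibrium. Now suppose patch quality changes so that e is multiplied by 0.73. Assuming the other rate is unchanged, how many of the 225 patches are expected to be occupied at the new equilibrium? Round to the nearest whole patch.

144

Observed p* = 127/225 = 0.56444.
Balance m(1−p*) = e·p* gives e = m(1−p*)/p* = 0.623×0.43556/0.56444 = 0.48075.
New p* = m/(m+e) = 0.62300/(0.62300+0.35095) = 0.63966.
Expected occupied = 225 × 0.63966 = 143.92 ≈ 144.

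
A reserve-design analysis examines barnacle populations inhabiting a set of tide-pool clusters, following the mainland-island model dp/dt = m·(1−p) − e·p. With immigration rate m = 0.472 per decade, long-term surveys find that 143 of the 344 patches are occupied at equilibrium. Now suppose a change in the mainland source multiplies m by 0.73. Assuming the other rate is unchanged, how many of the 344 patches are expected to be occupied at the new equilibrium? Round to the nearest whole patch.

Observed p* = 143/344 = 0.41570.
Balance m(1−p*) = e·p* gives e = m(1−p*)/p* = 0.472×0.58430/0.41570 = 0.66343.
New p* = m/(m+e) = 0.34456/(0.34456+0.66343) = 0.34183.
Expected occupied = 344 × 0.34183 = 117.59 ≈ 118.

118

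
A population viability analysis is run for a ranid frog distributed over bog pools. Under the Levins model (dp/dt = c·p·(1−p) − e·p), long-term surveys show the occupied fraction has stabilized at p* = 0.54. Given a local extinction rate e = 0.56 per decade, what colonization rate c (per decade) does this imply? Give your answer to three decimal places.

At equilibrium c(1−p*) = e, so c = e/(1−p*).
c = 0.56/(1 − 0.54) = 0.56/0.4600 = 1.2174.

1.217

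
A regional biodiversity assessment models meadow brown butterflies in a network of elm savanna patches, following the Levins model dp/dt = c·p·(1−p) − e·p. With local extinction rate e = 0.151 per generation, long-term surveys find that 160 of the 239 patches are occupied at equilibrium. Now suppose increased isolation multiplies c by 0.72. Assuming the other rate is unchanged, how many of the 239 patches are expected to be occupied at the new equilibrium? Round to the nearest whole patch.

Observed p* = 160/239 = 0.66946.
Balance c(1−p*) = e gives c = e/(1 − 0.66946) = 0.151/0.33054 = 0.45683.
New p* = 1 − e/c = 1 − 0.15100/0.32892 = 0.54092.
Expected occupied = 239 × 0.54092 = 129.28 ≈ 129.

129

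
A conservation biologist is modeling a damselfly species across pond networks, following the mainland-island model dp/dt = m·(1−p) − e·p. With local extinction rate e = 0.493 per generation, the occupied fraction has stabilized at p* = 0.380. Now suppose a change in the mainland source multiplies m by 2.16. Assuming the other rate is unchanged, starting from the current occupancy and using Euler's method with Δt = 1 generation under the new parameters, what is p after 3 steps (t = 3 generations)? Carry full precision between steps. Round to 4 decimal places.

Balance m(1−p*) = e·p* gives m = e·p*/(1−p*) = 0.493×0.38000/0.62000 = 0.30216.
Starting from p₀ = 0.38000; update p ← p + (dp/dt)·Δt with the new parameters.
step 1: Δp = +0.21731, p = 0.59731
step 2: Δp = -0.03166, p = 0.56566
step 3: Δp = +0.00461, p = 0.57027

0.5703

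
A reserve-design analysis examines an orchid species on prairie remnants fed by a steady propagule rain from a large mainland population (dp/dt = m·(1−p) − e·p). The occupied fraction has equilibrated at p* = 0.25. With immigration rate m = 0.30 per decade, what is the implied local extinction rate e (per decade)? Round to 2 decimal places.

0.90

At equilibrium m(1−p*) = e·p*, so e = m(1−p*)/p*.
e = 0.30 × 0.7500 / 0.25 = 0.9000.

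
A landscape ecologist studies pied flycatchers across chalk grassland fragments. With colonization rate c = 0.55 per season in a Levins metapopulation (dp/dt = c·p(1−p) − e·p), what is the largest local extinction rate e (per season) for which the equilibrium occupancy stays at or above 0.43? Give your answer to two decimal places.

1 − e/c ≥ 0.43 ⇒ e ≤ c(1 − 0.43) = 0.55 × 0.5700.
e_max = 0.3135.

0.31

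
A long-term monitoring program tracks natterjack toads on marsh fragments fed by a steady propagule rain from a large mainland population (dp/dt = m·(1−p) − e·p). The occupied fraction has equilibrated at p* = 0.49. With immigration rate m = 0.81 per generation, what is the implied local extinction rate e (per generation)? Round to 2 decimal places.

0.84

At equilibrium m(1−p*) = e·p*, so e = m(1−p*)/p*.
e = 0.81 × 0.5100 / 0.49 = 0.8431.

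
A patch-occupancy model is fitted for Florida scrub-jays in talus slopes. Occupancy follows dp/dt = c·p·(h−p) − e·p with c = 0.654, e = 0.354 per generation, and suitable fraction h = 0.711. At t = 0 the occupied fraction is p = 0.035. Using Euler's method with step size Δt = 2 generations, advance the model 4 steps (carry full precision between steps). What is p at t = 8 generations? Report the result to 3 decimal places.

0.064

Update rule: p ← p + [c·p·(h−p) − e·p]·Δt with Δt = 2.
t = 2: p = 0.03500 + (+0.00617) = 0.04117
t = 4: p = 0.04117 + (+0.00692) = 0.04809
t = 6: p = 0.04809 + (+0.00765) = 0.05574
t = 8: p = 0.05574 + (+0.00831) = 0.06405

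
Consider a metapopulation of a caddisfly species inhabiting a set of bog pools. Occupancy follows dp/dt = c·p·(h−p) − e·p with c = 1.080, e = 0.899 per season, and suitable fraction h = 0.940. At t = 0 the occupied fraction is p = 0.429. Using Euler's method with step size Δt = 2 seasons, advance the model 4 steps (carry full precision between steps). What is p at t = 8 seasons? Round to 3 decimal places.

0.117

Update rule: p ← p + [c·p·(h−p) − e·p]·Δt with Δt = 2.
  1  |  dp/dt·Δt = -0.297829  |  p_1 = 0.131171
  2  |  dp/dt·Δt = -0.006680  |  p_2 = 0.124491
  3  |  dp/dt·Δt = -0.004544  |  p_3 = 0.119947
  4  |  dp/dt·Δt = -0.003201  |  p_4 = 0.116746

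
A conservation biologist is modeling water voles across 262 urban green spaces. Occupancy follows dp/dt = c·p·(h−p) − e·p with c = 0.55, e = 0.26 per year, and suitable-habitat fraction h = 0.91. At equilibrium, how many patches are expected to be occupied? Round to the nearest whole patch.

115

p* = h − e/c = 0.91 − 0.4727 = 0.4373.
Expected occupied patches = N × p* = 262 × 0.4373 = 114.57 ≈ 115.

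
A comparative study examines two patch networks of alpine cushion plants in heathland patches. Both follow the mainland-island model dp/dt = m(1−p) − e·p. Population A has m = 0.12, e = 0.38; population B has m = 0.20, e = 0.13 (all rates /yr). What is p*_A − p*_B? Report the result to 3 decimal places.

-0.366

A: p*_A = m/(m+e) = 0.12/0.5000 = 0.2400.
B: p*_B = 0.20/0.3300 = 0.6061.
p*_A − p*_B = 0.2400 − 0.6061 = -0.3661.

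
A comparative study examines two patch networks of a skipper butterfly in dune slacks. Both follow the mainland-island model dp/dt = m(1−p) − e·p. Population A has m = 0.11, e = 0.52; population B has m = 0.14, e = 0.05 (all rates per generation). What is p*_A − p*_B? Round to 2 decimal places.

A: p*_A = m/(m+e) = 0.11/0.6300 = 0.1746.
B: p*_B = 0.14/0.1900 = 0.7368.
p*_A − p*_B = 0.1746 − 0.7368 = -0.5622.

-0.56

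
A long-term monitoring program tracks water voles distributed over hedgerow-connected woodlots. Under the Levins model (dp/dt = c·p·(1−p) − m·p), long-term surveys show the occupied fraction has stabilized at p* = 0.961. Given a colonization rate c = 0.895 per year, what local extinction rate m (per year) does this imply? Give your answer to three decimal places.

0.035

At equilibrium c(1−p*) = m.
m = 0.895 × (1 − 0.961) = 0.895 × 0.0390 = 0.0349.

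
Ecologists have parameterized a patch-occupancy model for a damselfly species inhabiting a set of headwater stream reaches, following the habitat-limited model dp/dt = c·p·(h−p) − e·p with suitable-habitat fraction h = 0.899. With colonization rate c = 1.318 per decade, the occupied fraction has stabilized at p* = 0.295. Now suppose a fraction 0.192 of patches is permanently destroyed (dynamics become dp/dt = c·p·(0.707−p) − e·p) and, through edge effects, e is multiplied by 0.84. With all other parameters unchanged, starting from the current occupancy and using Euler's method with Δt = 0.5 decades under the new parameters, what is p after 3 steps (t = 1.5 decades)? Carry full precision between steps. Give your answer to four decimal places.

0.2516

Balance c(h−p*) = e gives e = 1.318×(0.899 − 0.29500) = 0.79607.
Starting from p₀ = 0.29500; update p ← p + (dp/dt)·Δt with the new parameters.
p: 0.29500 → 0.27646  (Δp = -0.01854)
p: 0.27646 → 0.26247  (Δp = -0.01400)
p: 0.26247 → 0.25160  (Δp = -0.01087)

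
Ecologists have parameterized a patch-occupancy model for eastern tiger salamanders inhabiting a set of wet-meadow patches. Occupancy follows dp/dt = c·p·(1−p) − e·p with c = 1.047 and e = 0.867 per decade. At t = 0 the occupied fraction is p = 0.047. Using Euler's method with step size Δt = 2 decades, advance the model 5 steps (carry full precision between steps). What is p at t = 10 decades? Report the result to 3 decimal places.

Update rule: p ← p + [c·p·(1−p) − e·p]·Δt with Δt = 2.
p: 0.04700 → 0.05929  (Δp = +0.01229)
p: 0.05929 → 0.07328  (Δp = +0.01398)
p: 0.07328 → 0.08841  (Δp = +0.01514)
p: 0.08841 → 0.10387  (Δp = +0.01546)
p: 0.10387 → 0.11868  (Δp = +0.01480)

0.119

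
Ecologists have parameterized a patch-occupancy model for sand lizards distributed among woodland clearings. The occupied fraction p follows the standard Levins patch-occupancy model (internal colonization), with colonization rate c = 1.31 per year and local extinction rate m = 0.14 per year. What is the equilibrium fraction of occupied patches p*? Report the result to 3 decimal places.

Setting dp/dt = 0 and dividing through by p* gives c·(1−p*) = m.
So p* = 1 − m/c = 1 − 0.14/1.31 = 1 − 0.1069 = 0.8931.

0.893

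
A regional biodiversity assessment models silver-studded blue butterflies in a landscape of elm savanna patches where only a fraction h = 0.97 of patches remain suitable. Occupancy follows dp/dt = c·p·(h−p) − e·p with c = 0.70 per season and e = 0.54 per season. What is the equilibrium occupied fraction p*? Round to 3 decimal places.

0.199

Setting dp/dt = 0 and dividing by p* gives c·(h−p*) = e.
So p* = h − e/c = 0.97 − 0.54/0.70 = 0.97 − 0.7714 = 0.1986.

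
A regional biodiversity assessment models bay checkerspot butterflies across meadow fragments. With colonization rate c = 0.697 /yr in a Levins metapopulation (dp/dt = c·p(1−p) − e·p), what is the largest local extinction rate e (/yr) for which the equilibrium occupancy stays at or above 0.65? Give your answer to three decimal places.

0.244

1 − e/c ≥ 0.65 ⇒ e ≤ c(1 − 0.65) = 0.697 × 0.3500.
e_max = 0.2439.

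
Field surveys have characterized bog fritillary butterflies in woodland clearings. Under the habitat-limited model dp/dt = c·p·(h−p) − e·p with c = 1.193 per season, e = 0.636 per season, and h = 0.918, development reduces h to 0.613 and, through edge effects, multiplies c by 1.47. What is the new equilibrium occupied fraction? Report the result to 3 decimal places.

Before: p* = h − e/c = 0.918 − 0.636/1.193 = 0.918 − 0.5331 = 0.3849.
After: c = 1.75371, e = 0.636, h = 0.613; p* = 0.613 − 0.636/1.75371 = 0.2503.

0.250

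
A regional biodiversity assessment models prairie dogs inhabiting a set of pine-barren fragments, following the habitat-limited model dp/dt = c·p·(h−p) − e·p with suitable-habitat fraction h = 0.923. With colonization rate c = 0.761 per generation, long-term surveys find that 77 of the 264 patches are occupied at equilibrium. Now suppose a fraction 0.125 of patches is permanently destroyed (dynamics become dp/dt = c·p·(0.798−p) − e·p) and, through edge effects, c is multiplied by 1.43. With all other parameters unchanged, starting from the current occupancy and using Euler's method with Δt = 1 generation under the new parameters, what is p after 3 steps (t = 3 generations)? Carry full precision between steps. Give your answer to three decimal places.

0.338

Observed p* = 77/264 = 0.29167.
Balance c(h−p*) = e gives e = 0.761×(0.923 − 0.29167) = 0.48044.
Starting from p₀ = 0.29167; update p ← p + (dp/dt)·Δt with the new parameters.
step 1: Δp = +0.02058, p = 0.31225
step 2: Δp = +0.01504, p = 0.32729
step 3: Δp = +0.01041, p = 0.33769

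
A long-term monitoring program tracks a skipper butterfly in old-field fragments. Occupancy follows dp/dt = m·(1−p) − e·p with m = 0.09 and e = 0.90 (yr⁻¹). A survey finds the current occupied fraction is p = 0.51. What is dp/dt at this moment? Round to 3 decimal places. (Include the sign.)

-0.415

Colonization term: m·(1−p) = 0.09×0.4900 = 0.04410.
Extinction term: e·p = 0.45900.
dp/dt = 0.04410 − 0.45900 = -0.41490.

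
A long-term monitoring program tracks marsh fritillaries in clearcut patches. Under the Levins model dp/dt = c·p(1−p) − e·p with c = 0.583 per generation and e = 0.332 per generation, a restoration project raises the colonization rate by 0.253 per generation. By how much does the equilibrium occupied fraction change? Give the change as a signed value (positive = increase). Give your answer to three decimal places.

0.172

Before: p* = 1 − 0.332/0.583 = 0.4305.
After the change, c = 0.836, e = 0.332, so p* = 1 − 0.332/0.836 = 0.6029.
Δp* = 0.6029 − 0.4305 = +0.1723.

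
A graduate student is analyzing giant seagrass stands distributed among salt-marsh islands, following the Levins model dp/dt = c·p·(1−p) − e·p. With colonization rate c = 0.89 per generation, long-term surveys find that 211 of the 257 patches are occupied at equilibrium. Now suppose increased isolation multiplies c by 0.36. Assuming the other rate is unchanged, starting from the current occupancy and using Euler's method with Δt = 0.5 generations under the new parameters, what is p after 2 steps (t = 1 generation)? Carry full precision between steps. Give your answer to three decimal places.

0.745

Observed p* = 211/257 = 0.82101.
Balance c(1−p*) = e gives e = 0.89×(1 − 0.82101) = 0.15930.
Starting from p₀ = 0.82101; update p ← p + (dp/dt)·Δt with the new parameters.
t = 0.5: p = 0.82101 + (-0.04185) = 0.77916
t = 1: p = 0.77916 + (-0.03449) = 0.74467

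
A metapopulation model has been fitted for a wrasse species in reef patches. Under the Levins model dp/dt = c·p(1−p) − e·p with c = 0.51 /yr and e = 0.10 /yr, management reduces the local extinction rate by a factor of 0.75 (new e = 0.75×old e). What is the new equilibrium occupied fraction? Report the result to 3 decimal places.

Before: p* = 1 − 0.10/0.51 = 0.8039.
After the change, c = 0.51, e = 0.075, so p* = 1 − 0.075/0.51 = 0.8529.

0.853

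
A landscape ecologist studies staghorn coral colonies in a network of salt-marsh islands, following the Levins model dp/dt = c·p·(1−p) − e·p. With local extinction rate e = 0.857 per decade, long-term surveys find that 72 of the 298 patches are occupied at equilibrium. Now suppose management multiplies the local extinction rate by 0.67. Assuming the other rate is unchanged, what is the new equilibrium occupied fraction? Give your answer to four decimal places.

Observed p* = 72/298 = 0.24161.
Balance c(1−p*) = e gives c = e/(1 − 0.24161) = 0.857/0.75839 = 1.13003.
New p* = 1 − e/c = 1 − 0.57419/1.13003 = 0.49188.

0.4919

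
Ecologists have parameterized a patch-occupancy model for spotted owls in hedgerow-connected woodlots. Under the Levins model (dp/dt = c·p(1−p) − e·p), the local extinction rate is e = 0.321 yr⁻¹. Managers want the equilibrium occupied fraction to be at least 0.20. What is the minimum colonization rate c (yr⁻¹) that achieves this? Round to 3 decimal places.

p* = 1 − e/c ≥ 0.20 requires e/c ≤ 0.8000, i.e. c ≥ e/0.8000.
c_min = 0.321/0.8000 = 0.4012.

0.401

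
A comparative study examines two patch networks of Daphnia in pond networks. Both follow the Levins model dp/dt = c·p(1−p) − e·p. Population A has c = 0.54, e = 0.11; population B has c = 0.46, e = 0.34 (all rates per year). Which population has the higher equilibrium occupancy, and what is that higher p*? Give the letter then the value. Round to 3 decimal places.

A: p*_A = 1 − 0.11/0.54 = 0.7963.
B: p*_B = 1 − 0.34/0.46 = 0.2609.
A is higher at 0.7963.

A, 0.796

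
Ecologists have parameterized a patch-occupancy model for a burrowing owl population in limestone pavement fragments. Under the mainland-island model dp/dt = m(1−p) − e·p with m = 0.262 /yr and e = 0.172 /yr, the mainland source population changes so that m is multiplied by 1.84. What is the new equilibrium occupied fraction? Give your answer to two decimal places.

0.74

Before: p* = 0.262/(0.262+0.172) = 0.6037.
After: m = 0.48208, e = 0.172; p* = 0.48208/0.6541 = 0.7370.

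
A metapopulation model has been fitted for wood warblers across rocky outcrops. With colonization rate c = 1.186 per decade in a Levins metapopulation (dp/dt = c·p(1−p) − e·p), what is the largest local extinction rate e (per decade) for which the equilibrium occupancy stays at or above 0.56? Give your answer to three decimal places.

1 − e/c ≥ 0.56 ⇒ e ≤ c(1 − 0.56) = 1.186 × 0.4400.
e_max = 0.5218.

0.522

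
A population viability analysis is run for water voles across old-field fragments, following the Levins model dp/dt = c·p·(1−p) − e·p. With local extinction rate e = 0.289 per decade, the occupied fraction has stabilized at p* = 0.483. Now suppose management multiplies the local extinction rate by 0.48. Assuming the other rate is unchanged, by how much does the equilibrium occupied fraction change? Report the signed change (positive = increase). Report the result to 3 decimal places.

Balance c(1−p*) = e gives c = e/(1 − 0.48300) = 0.289/0.51700 = 0.55899.
New p* = 1 − e/c = 1 − 0.13872/0.55899 = 0.75184.
Δp* = 0.75184 − 0.48300 = +0.26884.

0.269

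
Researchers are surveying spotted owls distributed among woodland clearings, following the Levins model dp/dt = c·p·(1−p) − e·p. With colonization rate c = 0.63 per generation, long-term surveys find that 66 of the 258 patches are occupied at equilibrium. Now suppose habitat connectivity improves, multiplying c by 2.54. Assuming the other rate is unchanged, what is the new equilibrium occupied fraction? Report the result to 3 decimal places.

Observed p* = 66/258 = 0.25581.
Balance c(1−p*) = e gives e = 0.63×(1 − 0.25581) = 0.46884.
New p* = 1 − e/c = 1 − 0.46884/1.60020 = 0.70701.

0.707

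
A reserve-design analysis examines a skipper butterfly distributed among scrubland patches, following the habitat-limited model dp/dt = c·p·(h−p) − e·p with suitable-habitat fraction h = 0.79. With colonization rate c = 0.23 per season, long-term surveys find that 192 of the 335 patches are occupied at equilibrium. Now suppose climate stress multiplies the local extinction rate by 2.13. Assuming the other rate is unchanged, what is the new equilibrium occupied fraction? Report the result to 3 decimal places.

0.328

Observed p* = 192/335 = 0.57313.
Balance c(h−p*) = e gives e = 0.23×(0.79 − 0.57313) = 0.04988.
New p* = 0.79 − e/c = 0.79 − 0.10624/0.23000 = 0.32809.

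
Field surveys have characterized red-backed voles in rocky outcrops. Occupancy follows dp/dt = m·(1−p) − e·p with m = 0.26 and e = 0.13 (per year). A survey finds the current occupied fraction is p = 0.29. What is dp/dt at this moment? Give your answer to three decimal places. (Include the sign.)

Colonization term: m·(1−p) = 0.26×0.7100 = 0.18460.
Extinction term: e·p = 0.03770.
dp/dt = 0.18460 − 0.03770 = 0.14690.

0.147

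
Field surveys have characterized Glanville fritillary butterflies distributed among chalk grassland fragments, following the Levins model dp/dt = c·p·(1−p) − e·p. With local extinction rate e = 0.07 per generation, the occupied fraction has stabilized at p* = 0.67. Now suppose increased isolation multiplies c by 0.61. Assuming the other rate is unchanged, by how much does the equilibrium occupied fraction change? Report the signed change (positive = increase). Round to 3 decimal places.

Balance c(1−p*) = e gives c = e/(1 − 0.67000) = 0.07/0.33000 = 0.21212.
New p* = 1 − e/c = 1 − 0.07000/0.12939 = 0.45900.
Δp* = 0.45900 − 0.67000 = -0.21100.

-0.211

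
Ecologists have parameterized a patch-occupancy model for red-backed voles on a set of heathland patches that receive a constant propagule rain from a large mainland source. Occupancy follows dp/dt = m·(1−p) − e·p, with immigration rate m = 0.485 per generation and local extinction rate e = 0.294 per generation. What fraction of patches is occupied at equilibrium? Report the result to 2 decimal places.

At equilibrium the propagule rain into empty patches balances local extinction: m(1−p*) = e·p*.
p* = m/(m+e) = 0.485/(0.485+0.294) = 0.485/0.7790 = 0.6226.

0.62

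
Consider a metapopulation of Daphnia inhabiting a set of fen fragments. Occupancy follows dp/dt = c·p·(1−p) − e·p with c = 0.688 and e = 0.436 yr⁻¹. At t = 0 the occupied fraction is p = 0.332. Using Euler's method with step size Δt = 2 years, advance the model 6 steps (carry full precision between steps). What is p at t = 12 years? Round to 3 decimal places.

Update rule: p ← p + [c·p·(1−p) − e·p]·Δt with Δt = 2.
t = 2: p = 0.33200 + (+0.01566) = 0.34766
t = 4: p = 0.34766 + (+0.00891) = 0.35657
t = 6: p = 0.35657 + (+0.00477) = 0.36133
t = 8: p = 0.36133 + (+0.00246) = 0.36379
t = 10: p = 0.36379 + (+0.00125) = 0.36504
t = 12: p = 0.36504 + (+0.00062) = 0.36566

0.366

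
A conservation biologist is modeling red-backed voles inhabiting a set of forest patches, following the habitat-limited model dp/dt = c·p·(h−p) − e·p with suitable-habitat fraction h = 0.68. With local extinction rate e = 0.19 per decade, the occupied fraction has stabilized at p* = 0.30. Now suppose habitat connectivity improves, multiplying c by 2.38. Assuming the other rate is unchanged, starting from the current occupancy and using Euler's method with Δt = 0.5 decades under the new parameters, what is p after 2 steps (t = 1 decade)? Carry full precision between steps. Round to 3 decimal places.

0.376

Balance c(h−p*) = e gives c = e/(0.68 − 0.30000) = 0.19/0.38000 = 0.50000.
Starting from p₀ = 0.30000; update p ← p + (dp/dt)·Δt with the new parameters.
  1  |  dp/dt·Δt = +0.039330  |  p_1 = 0.339330
  2  |  dp/dt·Δt = +0.036545  |  p_2 = 0.375875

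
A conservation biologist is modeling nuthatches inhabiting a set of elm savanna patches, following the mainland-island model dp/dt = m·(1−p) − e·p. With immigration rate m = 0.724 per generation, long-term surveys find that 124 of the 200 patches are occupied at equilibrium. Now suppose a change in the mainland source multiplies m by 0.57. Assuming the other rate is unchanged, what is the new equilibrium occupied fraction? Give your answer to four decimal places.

Observed p* = 124/200 = 0.62000.
Balance m(1−p*) = e·p* gives e = m(1−p*)/p* = 0.724×0.38000/0.62000 = 0.44374.
New p* = m/(m+e) = 0.41268/(0.41268+0.44374) = 0.48187.

0.4819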